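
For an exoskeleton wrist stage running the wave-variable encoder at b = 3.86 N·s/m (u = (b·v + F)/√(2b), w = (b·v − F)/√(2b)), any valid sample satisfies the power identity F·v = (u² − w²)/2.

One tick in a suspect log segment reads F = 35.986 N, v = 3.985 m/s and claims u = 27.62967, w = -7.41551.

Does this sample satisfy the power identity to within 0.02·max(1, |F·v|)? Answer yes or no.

no

F·v = 35.986×3.985 = 143.40421 W.
(u² − w²)/2 = (763.39866 − 54.98979)/2 = 354.20444 W.
|Δ| = 210.80023;  2% of max(1, |F·v|) = 2.86808.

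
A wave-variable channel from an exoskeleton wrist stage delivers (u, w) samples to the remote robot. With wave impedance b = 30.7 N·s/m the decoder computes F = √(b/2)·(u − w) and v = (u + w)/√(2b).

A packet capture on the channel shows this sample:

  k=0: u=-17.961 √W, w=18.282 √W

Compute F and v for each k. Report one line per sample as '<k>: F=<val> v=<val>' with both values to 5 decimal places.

0: F=-141.99673 v=0.04097

k=0: u−w=-36.24300, u+w=0.32100; √(b/2)=3.91791, √(2b)=7.83582; F=3.91791×(-36.243)=-141.99673, v=0.32100/7.83582=0.04097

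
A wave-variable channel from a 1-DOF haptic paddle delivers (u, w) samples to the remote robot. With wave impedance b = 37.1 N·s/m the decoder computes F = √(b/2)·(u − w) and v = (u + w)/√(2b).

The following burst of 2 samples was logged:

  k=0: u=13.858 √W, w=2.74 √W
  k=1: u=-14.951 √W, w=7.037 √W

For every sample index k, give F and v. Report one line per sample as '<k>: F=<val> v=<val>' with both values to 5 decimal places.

k=0: u−w=11.11800, u+w=16.59800; √(b/2)=4.30697, √(2b)=8.61394; F=4.30697×11.118=47.88490, v=16.59800/8.61394=1.92688
k=1: u−w=-21.98800, u+w=-7.91400; √(b/2)=4.30697, √(2b)=8.61394; F=4.30697×(-21.988)=-94.70168, v=-7.91400/8.61394=-0.91874

0: F=47.88490 v=1.92688
1: F=-94.70168 v=-0.91874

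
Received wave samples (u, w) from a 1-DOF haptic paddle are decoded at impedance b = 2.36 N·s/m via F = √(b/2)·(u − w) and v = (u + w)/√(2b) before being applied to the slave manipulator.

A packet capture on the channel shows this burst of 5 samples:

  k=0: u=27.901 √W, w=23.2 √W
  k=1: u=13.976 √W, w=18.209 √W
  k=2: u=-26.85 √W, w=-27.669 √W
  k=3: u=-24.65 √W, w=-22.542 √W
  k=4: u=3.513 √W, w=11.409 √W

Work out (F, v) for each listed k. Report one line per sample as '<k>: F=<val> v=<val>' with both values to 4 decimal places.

0: F=5.1066 v=23.5211
1: F=-4.5982 v=14.8143
2: F=0.8897 v=-25.0944
3: F=-2.2899 v=-21.7219
4: F=-8.5773 v=6.8684

k=0: u−w=4.7010, u+w=51.1010; √(b/2)=1.0863, √(2b)=2.1726; F=1.0863×4.701=5.1066, v=51.1010/2.1726=23.5211
k=1: u−w=-4.2330, u+w=32.1850; √(b/2)=1.0863, √(2b)=2.1726; F=1.0863×(-4.233)=-4.5982, v=32.1850/2.1726=14.8143
k=2: u−w=0.8190, u+w=-54.5190; √(b/2)=1.0863, √(2b)=2.1726; F=1.0863×0.819=0.8897, v=-54.5190/2.1726=-25.0944
k=3: u−w=-2.1080, u+w=-47.1920; √(b/2)=1.0863, √(2b)=2.1726; F=1.0863×(-2.108)=-2.2899, v=-47.1920/2.1726=-21.7219
k=4: u−w=-7.8960, u+w=14.9220; √(b/2)=1.0863, √(2b)=2.1726; F=1.0863×(-7.896)=-8.5773, v=14.9220/2.1726=6.8684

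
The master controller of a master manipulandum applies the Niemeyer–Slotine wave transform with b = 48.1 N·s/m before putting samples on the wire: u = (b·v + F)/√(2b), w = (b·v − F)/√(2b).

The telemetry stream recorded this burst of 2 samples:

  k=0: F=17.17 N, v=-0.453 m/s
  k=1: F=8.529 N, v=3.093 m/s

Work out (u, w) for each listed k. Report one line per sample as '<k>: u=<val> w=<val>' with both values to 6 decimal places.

k=0: b·v=48.1×(-0.453)=-21.789300; √(2b)=9.808160; u=(-21.789300+17.17)/9.808160=-0.470965, w=(-21.789300−17.17)/9.808160=-3.972131
k=1: b·v=48.1×3.093=148.773300; √(2b)=9.808160; u=(148.773300+8.529)/9.808160=16.037901, w=(148.773300−8.529)/9.808160=14.298737

0: u=-0.470965 w=-3.972131
1: u=16.037901 w=14.298737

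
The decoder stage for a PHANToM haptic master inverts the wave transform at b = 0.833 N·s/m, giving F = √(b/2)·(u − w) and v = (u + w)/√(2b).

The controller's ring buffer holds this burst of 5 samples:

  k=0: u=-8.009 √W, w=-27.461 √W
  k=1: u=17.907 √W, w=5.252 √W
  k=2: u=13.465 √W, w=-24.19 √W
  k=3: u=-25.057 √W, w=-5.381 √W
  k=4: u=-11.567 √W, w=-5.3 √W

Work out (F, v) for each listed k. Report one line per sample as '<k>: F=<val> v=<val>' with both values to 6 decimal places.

0: F=12.553701 v=-27.480440
1: F=8.167133 v=17.942473
2: F=24.301336 v=-8.309211
3: F=-12.698263 v=-23.581890
4: F=-4.044522 v=-13.067736

k=0: u−w=19.452000, u+w=-35.470000; √(b/2)=0.645368, √(2b)=1.290736; F=0.645368×19.452=12.553701, v=-35.470000/1.290736=-27.480440
k=1: u−w=12.655000, u+w=23.159000; √(b/2)=0.645368, √(2b)=1.290736; F=0.645368×12.655=8.167133, v=23.159000/1.290736=17.942473
k=2: u−w=37.655000, u+w=-10.725000; √(b/2)=0.645368, √(2b)=1.290736; F=0.645368×37.655=24.301336, v=-10.725000/1.290736=-8.309211
k=3: u−w=-19.676000, u+w=-30.438000; √(b/2)=0.645368, √(2b)=1.290736; F=0.645368×(-19.676)=-12.698263, v=-30.438000/1.290736=-23.581890
k=4: u−w=-6.267000, u+w=-16.867000; √(b/2)=0.645368, √(2b)=1.290736; F=0.645368×(-6.267)=-4.044522, v=-16.867000/1.290736=-13.067736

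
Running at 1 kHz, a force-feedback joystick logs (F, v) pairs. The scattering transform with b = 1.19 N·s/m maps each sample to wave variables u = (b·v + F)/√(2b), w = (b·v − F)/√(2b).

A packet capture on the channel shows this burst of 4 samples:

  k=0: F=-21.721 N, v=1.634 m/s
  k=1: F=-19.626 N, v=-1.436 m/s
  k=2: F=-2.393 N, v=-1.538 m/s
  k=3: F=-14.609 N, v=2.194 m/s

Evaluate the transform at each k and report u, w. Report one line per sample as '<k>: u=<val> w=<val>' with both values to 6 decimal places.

k=0: b·v=1.19×1.634=1.944460; √(2b)=1.542725; u=(1.944460+(-21.721))/1.542725=-12.819227, w=(1.944460−(-21.721))/1.542725=15.340039
k=1: b·v=1.19×(-1.436)=-1.708840; √(2b)=1.542725; u=(-1.708840+(-19.626))/1.542725=-13.829323, w=(-1.708840−(-19.626))/1.542725=11.613970
k=2: b·v=1.19×(-1.538)=-1.830220; √(2b)=1.542725; u=(-1.830220+(-2.393))/1.542725=-2.737507, w=(-1.830220−(-2.393))/1.542725=0.364796
k=3: b·v=1.19×2.194=2.610860; √(2b)=1.542725; u=(2.610860+(-14.609))/1.542725=-7.777239, w=(2.610860−(-14.609))/1.542725=11.161977

0: u=-12.819227 w=15.340039
1: u=-13.829323 w=11.613970
2: u=-2.737507 w=0.364796
3: u=-7.777239 w=11.161977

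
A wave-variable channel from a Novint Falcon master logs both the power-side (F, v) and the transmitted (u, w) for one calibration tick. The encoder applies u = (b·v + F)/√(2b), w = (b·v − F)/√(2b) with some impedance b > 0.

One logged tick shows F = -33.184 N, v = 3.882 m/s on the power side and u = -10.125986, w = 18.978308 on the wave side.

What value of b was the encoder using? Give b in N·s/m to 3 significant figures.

u + w = 8.852322;  u + w = √(2b)·v, so √(2b) = 8.852322/3.882 = 2.280351.
b = (√(2b))²/2 = 5.200000/2 = 2.600000.
(Check via u − w = 2F/√(2b): u − w = -29.104294, 2F/√(2b) = -29.104293.)

b = 2.6 N·s/m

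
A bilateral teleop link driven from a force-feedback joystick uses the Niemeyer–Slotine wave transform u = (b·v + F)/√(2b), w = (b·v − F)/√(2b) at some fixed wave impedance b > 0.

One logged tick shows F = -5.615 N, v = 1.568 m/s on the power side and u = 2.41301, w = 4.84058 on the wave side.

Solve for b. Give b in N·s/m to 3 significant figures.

u + w = 7.25359;  u + w = √(2b)·v, so √(2b) = 7.25359/1.568 = 4.62601.
b = (√(2b))²/2 = 21.40001/2 = 10.70000.
(Check via u − w = 2F/√(2b): u − w = -2.42757, 2F/√(2b) = -2.42758.)

b = 10.7 N·s/m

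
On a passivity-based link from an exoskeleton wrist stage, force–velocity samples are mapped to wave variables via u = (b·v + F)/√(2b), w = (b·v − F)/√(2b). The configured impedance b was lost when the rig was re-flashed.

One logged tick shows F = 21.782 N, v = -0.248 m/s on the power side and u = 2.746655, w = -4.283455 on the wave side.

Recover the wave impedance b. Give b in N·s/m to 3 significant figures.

b = 19.2 N·s/m

u + w = -1.536800;  u + w = √(2b)·v, so √(2b) = -1.536800/(-0.248) = 6.196774.
b = (√(2b))²/2 = 38.400010/2 = 19.200005.
(Check via u − w = 2F/√(2b): u − w = 7.030110, 2F/√(2b) = 7.030109.)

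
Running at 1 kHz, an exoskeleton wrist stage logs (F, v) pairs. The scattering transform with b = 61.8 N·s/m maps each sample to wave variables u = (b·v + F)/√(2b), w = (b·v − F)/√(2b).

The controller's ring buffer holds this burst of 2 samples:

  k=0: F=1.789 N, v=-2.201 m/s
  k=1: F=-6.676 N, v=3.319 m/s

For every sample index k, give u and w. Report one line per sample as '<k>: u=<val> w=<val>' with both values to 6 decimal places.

0: u=-12.073951 w=-12.395785
1: u=17.849089 w=19.050072

k=0: b·v=61.8×(-2.201)=-136.021800; √(2b)=11.117554; u=(-136.021800+1.789)/11.117554=-12.073951, w=(-136.021800−1.789)/11.117554=-12.395785
k=1: b·v=61.8×3.319=205.114200; √(2b)=11.117554; u=(205.114200+(-6.676))/11.117554=17.849089, w=(205.114200−(-6.676))/11.117554=19.050072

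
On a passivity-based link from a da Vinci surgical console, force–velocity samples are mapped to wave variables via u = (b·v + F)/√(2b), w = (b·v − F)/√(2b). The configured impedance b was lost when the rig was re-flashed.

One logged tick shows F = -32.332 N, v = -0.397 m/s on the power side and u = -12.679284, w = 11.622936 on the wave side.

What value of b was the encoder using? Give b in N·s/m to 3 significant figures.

u + w = -1.056348;  u + w = √(2b)·v, so √(2b) = -1.056348/(-0.397) = 2.660826.
b = (√(2b))²/2 = 7.079996/2 = 3.539998.
(Check via u − w = 2F/√(2b): u − w = -24.302220, 2F/√(2b) = -24.302226.)

b = 3.54 N·s/m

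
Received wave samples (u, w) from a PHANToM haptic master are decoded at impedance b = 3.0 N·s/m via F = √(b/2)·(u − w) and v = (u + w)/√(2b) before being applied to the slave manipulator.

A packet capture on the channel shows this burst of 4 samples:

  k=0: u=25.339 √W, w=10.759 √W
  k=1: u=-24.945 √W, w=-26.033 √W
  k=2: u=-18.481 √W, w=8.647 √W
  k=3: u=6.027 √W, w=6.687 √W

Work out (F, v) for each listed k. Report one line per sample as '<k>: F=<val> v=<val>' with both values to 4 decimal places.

0: F=17.8568 v=14.7369
1: F=1.3325 v=-20.8117
2: F=-33.2249 v=-4.0147
3: F=-0.8083 v=5.1905

k=0: u−w=14.5800, u+w=36.0980; √(b/2)=1.2247, √(2b)=2.4495; F=1.2247×14.58=17.8568, v=36.0980/2.4495=14.7369
k=1: u−w=1.0880, u+w=-50.9780; √(b/2)=1.2247, √(2b)=2.4495; F=1.2247×1.088=1.3325, v=-50.9780/2.4495=-20.8117
k=2: u−w=-27.1280, u+w=-9.8340; √(b/2)=1.2247, √(2b)=2.4495; F=1.2247×(-27.128)=-33.2249, v=-9.8340/2.4495=-4.0147
k=3: u−w=-0.6600, u+w=12.7140; √(b/2)=1.2247, √(2b)=2.4495; F=1.2247×(-0.66)=-0.8083, v=12.7140/2.4495=5.1905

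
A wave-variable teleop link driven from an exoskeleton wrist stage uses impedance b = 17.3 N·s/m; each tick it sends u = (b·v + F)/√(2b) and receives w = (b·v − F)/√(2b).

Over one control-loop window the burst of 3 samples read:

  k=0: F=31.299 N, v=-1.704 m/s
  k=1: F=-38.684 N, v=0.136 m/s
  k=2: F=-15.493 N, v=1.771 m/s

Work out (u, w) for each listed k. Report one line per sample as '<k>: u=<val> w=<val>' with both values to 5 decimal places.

0: u=0.30938 w=-10.33260
1: u=-6.17649 w=6.97647
2: u=2.57478 w=7.84256

k=0: b·v=17.3×(-1.704)=-29.47920; √(2b)=5.88218; u=(-29.47920+31.299)/5.88218=0.30938, w=(-29.47920−31.299)/5.88218=-10.33260
k=1: b·v=17.3×0.136=2.35280; √(2b)=5.88218; u=(2.35280+(-38.684))/5.88218=-6.17649, w=(2.35280−(-38.684))/5.88218=6.97647
k=2: b·v=17.3×1.771=30.63830; √(2b)=5.88218; u=(30.63830+(-15.493))/5.88218=2.57478, w=(30.63830−(-15.493))/5.88218=7.84256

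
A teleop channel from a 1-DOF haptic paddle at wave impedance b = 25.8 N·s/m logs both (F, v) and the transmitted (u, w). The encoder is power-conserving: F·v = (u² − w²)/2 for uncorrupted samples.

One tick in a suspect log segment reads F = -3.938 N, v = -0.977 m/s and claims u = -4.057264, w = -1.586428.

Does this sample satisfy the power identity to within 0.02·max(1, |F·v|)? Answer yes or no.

no

F·v = (-3.938)×(-0.977) = 3.847426 W.
(u² − w²)/2 = (16.461391 − 2.516754)/2 = 6.972319 W.
|Δ| = 3.124893;  2% of max(1, |F·v|) = 0.076949.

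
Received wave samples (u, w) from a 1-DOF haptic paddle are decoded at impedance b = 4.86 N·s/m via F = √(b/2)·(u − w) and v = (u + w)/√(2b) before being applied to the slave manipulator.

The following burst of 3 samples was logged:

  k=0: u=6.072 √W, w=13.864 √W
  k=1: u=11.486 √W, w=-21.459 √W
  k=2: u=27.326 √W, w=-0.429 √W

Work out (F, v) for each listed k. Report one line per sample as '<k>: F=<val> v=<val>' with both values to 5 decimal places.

k=0: u−w=-7.79200, u+w=19.93600; √(b/2)=1.55885, √(2b)=3.11769; F=1.55885×(-7.792)=-12.14653, v=19.93600/3.11769=6.39447
k=1: u−w=32.94500, u+w=-9.97300; √(b/2)=1.55885, √(2b)=3.11769; F=1.55885×32.945=51.35617, v=-9.97300/3.11769=-3.19884
k=2: u−w=27.75500, u+w=26.89700; √(b/2)=1.55885, √(2b)=3.11769; F=1.55885×27.755=43.26576, v=26.89700/3.11769=8.62722

0: F=-12.14653 v=6.39447
1: F=51.35617 v=-3.19884
2: F=43.26576 v=8.62722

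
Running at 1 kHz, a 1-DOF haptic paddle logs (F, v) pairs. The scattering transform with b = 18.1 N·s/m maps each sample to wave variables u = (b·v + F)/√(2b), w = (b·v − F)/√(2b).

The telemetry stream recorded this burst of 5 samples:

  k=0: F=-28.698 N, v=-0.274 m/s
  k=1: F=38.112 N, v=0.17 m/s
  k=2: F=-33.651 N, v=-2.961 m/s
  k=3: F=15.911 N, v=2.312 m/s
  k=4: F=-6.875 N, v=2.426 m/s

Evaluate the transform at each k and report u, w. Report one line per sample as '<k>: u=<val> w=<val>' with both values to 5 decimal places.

k=0: b·v=18.1×(-0.274)=-4.95940; √(2b)=6.01664; u=(-4.95940+(-28.698))/6.01664=-5.59405, w=(-4.95940−(-28.698))/6.01664=3.94549
k=1: b·v=18.1×0.17=3.07700; √(2b)=6.01664; u=(3.07700+38.112)/6.01664=6.84584, w=(3.07700−38.112)/6.01664=-5.82301
k=2: b·v=18.1×(-2.961)=-53.59410; √(2b)=6.01664; u=(-53.59410+(-33.651))/6.01664=-14.50063, w=(-53.59410−(-33.651))/6.01664=-3.31466
k=3: b·v=18.1×2.312=41.84720; √(2b)=6.01664; u=(41.84720+15.911)/6.01664=9.59974, w=(41.84720−15.911)/6.01664=4.31074
k=4: b·v=18.1×2.426=43.91060; √(2b)=6.01664; u=(43.91060+(-6.875))/6.01664=6.15553, w=(43.91060−(-6.875))/6.01664=8.44085

0: u=-5.59405 w=3.94549
1: u=6.84584 w=-5.82301
2: u=-14.50063 w=-3.31466
3: u=9.59974 w=4.31074
4: u=6.15553 w=8.44085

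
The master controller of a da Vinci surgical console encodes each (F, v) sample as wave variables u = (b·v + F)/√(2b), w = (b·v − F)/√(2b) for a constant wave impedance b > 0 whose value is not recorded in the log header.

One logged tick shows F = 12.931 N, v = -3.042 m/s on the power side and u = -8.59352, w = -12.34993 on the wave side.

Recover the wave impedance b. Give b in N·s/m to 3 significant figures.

b = 23.7 N·s/m

u + w = -20.94345;  u + w = √(2b)·v, so √(2b) = -20.94345/(-3.042) = 6.88476.
b = (√(2b))²/2 = 47.39997/2 = 23.69998.
(Check via u − w = 2F/√(2b): u − w = 3.75641, 2F/√(2b) = 3.75641.)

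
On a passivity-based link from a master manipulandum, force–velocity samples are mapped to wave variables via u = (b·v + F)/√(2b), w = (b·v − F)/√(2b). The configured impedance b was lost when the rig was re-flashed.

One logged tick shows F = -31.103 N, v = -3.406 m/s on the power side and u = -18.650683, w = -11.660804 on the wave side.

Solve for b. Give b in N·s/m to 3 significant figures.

u + w = -30.311487;  u + w = √(2b)·v, so √(2b) = -30.311487/(-3.406) = 8.899438.
b = (√(2b))²/2 = 79.200003/2 = 39.600001.
(Check via u − w = 2F/√(2b): u − w = -6.989879, 2F/√(2b) = -6.989879.)

b = 39.6 N·s/m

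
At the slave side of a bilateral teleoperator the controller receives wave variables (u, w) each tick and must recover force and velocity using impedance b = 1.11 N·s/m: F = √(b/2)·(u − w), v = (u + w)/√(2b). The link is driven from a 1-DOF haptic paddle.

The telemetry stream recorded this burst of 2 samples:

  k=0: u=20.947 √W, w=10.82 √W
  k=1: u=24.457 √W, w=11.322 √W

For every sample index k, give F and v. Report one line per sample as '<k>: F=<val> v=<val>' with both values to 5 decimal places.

0: F=7.54445 v=21.32061
1: F=9.78535 v=24.01329

k=0: u−w=10.12700, u+w=31.76700; √(b/2)=0.74498, √(2b)=1.48997; F=0.74498×10.127=7.54445, v=31.76700/1.48997=21.32061
k=1: u−w=13.13500, u+w=35.77900; √(b/2)=0.74498, √(2b)=1.48997; F=0.74498×13.135=9.78535, v=35.77900/1.48997=24.01329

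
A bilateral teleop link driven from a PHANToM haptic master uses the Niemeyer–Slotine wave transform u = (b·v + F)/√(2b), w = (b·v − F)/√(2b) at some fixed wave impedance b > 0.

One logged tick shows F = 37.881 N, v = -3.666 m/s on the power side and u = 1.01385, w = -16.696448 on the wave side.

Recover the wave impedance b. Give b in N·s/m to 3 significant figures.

b = 9.15 N·s/m

u + w = -15.682598;  u + w = √(2b)·v, so √(2b) = -15.682598/(-3.666) = 4.277850.
b = (√(2b))²/2 = 18.300000/2 = 9.150000.
(Check via u − w = 2F/√(2b): u − w = 17.710298, 2F/√(2b) = 17.710299.)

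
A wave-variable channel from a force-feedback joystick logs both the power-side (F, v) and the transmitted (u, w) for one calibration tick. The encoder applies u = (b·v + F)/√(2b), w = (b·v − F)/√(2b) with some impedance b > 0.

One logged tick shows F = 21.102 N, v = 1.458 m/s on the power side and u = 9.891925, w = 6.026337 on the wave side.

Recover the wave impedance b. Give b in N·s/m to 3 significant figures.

u + w = 15.918262;  u + w = √(2b)·v, so √(2b) = 15.918262/1.458 = 10.917875.
b = (√(2b))²/2 = 119.199998/2 = 59.599999.
(Check via u − w = 2F/√(2b): u − w = 3.865588, 2F/√(2b) = 3.865587.)

b = 59.6 N·s/m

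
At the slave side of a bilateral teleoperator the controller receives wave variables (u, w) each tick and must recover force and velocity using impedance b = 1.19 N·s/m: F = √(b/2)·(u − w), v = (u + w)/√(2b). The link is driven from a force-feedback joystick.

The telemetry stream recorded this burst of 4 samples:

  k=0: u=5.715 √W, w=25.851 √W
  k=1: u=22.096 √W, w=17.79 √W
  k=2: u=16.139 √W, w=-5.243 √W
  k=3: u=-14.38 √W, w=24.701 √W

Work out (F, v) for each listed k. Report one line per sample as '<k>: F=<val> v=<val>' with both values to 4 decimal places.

0: F=-15.5322 v=20.4612
1: F=3.3215 v=25.8543
2: F=16.4933 v=7.0628
3: F=-30.1456 v=6.6901

k=0: u−w=-20.1360, u+w=31.5660; √(b/2)=0.7714, √(2b)=1.5427; F=0.7714×(-20.136)=-15.5322, v=31.5660/1.5427=20.4612
k=1: u−w=4.3060, u+w=39.8860; √(b/2)=0.7714, √(2b)=1.5427; F=0.7714×4.306=3.3215, v=39.8860/1.5427=25.8543
k=2: u−w=21.3820, u+w=10.8960; √(b/2)=0.7714, √(2b)=1.5427; F=0.7714×21.382=16.4933, v=10.8960/1.5427=7.0628
k=3: u−w=-39.0810, u+w=10.3210; √(b/2)=0.7714, √(2b)=1.5427; F=0.7714×(-39.081)=-30.1456, v=10.3210/1.5427=6.6901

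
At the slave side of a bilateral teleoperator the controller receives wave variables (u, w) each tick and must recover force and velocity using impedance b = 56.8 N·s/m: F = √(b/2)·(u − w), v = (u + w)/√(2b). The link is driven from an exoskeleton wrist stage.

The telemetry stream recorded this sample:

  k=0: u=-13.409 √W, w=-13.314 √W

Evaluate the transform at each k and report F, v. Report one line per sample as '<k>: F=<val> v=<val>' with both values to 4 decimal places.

k=0: u−w=-0.0950, u+w=-26.7230; √(b/2)=5.3292, √(2b)=10.6583; F=5.3292×(-0.095)=-0.5063, v=-26.7230/10.6583=-2.5072

0: F=-0.5063 v=-2.5072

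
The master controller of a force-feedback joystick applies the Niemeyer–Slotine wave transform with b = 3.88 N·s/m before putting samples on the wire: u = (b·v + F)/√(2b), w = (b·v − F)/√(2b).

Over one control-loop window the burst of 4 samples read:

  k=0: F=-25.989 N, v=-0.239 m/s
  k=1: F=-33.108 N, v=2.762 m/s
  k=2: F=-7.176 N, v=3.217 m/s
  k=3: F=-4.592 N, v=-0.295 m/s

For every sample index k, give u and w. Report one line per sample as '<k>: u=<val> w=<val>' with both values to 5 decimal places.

0: u=-9.66240 w=8.99662
1: u=-8.03806 w=15.73210
2: u=1.90473 w=7.05680
3: u=-2.05932 w=1.23754

k=0: b·v=3.88×(-0.239)=-0.92732; √(2b)=2.78568; u=(-0.92732+(-25.989))/2.78568=-9.66240, w=(-0.92732−(-25.989))/2.78568=8.99662
k=1: b·v=3.88×2.762=10.71656; √(2b)=2.78568; u=(10.71656+(-33.108))/2.78568=-8.03806, w=(10.71656−(-33.108))/2.78568=15.73210
k=2: b·v=3.88×3.217=12.48196; √(2b)=2.78568; u=(12.48196+(-7.176))/2.78568=1.90473, w=(12.48196−(-7.176))/2.78568=7.05680
k=3: b·v=3.88×(-0.295)=-1.14460; √(2b)=2.78568; u=(-1.14460+(-4.592))/2.78568=-2.05932, w=(-1.14460−(-4.592))/2.78568=1.23754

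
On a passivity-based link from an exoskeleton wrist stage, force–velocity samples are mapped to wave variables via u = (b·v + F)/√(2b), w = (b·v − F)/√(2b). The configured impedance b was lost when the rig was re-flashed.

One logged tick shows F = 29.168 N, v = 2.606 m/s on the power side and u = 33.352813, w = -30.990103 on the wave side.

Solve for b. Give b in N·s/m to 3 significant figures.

b = 0.411 N·s/m

u + w = 2.362710;  u + w = √(2b)·v, so √(2b) = 2.362710/2.606 = 0.906642.
b = (√(2b))²/2 = 0.822000/2 = 0.411000.
(Check via u − w = 2F/√(2b): u − w = 64.342916, 2F/√(2b) = 64.342901.)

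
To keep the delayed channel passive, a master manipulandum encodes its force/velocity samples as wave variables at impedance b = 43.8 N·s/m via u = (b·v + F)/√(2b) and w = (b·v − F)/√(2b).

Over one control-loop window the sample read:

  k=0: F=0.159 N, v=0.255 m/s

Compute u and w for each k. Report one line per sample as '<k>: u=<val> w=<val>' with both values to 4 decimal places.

0: u=1.2103 w=1.1763

k=0: b·v=43.8×0.255=11.1690; √(2b)=9.3595; u=(11.1690+0.159)/9.3595=1.2103, w=(11.1690−0.159)/9.3595=1.1763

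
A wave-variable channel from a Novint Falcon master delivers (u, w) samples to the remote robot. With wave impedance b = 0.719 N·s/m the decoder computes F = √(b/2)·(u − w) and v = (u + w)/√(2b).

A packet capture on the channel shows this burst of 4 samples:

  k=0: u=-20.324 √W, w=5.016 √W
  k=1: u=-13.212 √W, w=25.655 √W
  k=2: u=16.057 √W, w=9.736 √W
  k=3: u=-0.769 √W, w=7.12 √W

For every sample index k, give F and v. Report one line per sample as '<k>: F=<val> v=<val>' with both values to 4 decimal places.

0: F=-15.1934 v=-12.7655
1: F=-23.3040 v=10.3764
2: F=3.7900 v=21.5091
3: F=-4.7301 v=5.2962

k=0: u−w=-25.3400, u+w=-15.3080; √(b/2)=0.5996, √(2b)=1.1992; F=0.5996×(-25.34)=-15.1934, v=-15.3080/1.1992=-12.7655
k=1: u−w=-38.8670, u+w=12.4430; √(b/2)=0.5996, √(2b)=1.1992; F=0.5996×(-38.867)=-23.3040, v=12.4430/1.1992=10.3764
k=2: u−w=6.3210, u+w=25.7930; √(b/2)=0.5996, √(2b)=1.1992; F=0.5996×6.321=3.7900, v=25.7930/1.1992=21.5091
k=3: u−w=-7.8890, u+w=6.3510; √(b/2)=0.5996, √(2b)=1.1992; F=0.5996×(-7.889)=-4.7301, v=6.3510/1.1992=5.2962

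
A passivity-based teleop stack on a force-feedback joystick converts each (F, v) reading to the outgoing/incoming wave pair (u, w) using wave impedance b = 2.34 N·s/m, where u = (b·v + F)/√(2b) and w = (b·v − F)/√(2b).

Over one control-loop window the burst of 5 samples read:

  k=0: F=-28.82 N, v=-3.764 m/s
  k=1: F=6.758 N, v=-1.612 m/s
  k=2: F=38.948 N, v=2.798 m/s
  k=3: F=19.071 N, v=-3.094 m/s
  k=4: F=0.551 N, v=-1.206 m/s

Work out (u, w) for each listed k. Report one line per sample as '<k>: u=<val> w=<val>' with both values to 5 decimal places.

0: u=-17.39344 w=9.25066
1: u=1.38024 w=-4.86753
2: u=21.03022 w=-14.97722
3: u=5.46890 w=-12.16225
4: u=-1.04979 w=-1.55919

k=0: b·v=2.34×(-3.764)=-8.80776; √(2b)=2.16333; u=(-8.80776+(-28.82))/2.16333=-17.39344, w=(-8.80776−(-28.82))/2.16333=9.25066
k=1: b·v=2.34×(-1.612)=-3.77208; √(2b)=2.16333; u=(-3.77208+6.758)/2.16333=1.38024, w=(-3.77208−6.758)/2.16333=-4.86753
k=2: b·v=2.34×2.798=6.54732; √(2b)=2.16333; u=(6.54732+38.948)/2.16333=21.03022, w=(6.54732−38.948)/2.16333=-14.97722
k=3: b·v=2.34×(-3.094)=-7.23996; √(2b)=2.16333; u=(-7.23996+19.071)/2.16333=5.46890, w=(-7.23996−19.071)/2.16333=-12.16225
k=4: b·v=2.34×(-1.206)=-2.82204; √(2b)=2.16333; u=(-2.82204+0.551)/2.16333=-1.04979, w=(-2.82204−0.551)/2.16333=-1.55919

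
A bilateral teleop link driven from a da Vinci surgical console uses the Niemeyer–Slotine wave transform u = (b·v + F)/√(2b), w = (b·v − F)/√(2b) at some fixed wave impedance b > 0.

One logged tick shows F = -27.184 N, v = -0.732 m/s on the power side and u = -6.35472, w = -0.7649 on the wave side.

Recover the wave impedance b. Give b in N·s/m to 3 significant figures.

b = 47.3 N·s/m

u + w = -7.11962;  u + w = √(2b)·v, so √(2b) = -7.11962/(-0.732) = 9.72626.
b = (√(2b))²/2 = 94.60007/2 = 47.30004.
(Check via u − w = 2F/√(2b): u − w = -5.58982, 2F/√(2b) = -5.58982.)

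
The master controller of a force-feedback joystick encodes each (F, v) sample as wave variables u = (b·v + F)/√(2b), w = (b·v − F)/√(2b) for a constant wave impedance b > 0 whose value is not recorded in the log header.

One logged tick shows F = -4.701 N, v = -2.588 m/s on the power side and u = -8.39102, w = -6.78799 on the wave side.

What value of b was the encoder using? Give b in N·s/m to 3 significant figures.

u + w = -15.17901;  u + w = √(2b)·v, so √(2b) = -15.17901/(-2.588) = 5.86515.
b = (√(2b))²/2 = 34.39999/2 = 17.20000.
(Check via u − w = 2F/√(2b): u − w = -1.60303, 2F/√(2b) = -1.60303.)

b = 17.2 N·s/m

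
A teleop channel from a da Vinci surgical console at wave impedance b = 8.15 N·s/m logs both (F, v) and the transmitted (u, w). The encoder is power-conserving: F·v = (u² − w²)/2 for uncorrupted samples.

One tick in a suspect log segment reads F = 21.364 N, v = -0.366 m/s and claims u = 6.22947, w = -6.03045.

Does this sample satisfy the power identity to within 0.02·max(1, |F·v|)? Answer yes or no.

F·v = 21.364×(-0.366) = -7.81922 W.
(u² − w²)/2 = (38.80630 − 36.36633)/2 = 1.21998 W.
|Δ| = 9.03921;  2% of max(1, |F·v|) = 0.15638.

no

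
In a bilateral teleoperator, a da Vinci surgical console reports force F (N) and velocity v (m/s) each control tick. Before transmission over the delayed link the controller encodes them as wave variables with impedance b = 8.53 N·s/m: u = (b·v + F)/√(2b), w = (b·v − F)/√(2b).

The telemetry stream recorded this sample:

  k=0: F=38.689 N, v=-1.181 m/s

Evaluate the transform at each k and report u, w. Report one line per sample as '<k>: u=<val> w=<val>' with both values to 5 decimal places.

0: u=6.92796 w=-11.80593

k=0: b·v=8.53×(-1.181)=-10.07393; √(2b)=4.13038; u=(-10.07393+38.689)/4.13038=6.92796, w=(-10.07393−38.689)/4.13038=-11.80593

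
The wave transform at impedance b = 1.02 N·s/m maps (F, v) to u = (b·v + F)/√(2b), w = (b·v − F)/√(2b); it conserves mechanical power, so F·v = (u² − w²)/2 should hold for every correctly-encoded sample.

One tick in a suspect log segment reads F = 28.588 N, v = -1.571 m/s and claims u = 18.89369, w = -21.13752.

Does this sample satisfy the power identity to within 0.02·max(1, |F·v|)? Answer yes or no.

yes

F·v = 28.588×(-1.571) = -44.9117 W.
(u² − w²)/2 = (356.9715 − 446.7948)/2 = -44.9116 W.
|Δ| = 0.0001;  2% of max(1, |F·v|) = 0.8982.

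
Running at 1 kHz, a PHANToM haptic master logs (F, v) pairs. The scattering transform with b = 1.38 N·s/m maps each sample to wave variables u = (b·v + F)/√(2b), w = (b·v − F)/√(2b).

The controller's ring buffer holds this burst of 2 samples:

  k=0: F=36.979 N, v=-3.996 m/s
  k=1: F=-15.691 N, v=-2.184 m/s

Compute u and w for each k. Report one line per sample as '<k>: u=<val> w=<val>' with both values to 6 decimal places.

0: u=18.939415 w=-25.578069
1: u=-11.259039 w=7.630705

k=0: b·v=1.38×(-3.996)=-5.514480; √(2b)=1.661325; u=(-5.514480+36.979)/1.661325=18.939415, w=(-5.514480−36.979)/1.661325=-25.578069
k=1: b·v=1.38×(-2.184)=-3.013920; √(2b)=1.661325; u=(-3.013920+(-15.691))/1.661325=-11.259039, w=(-3.013920−(-15.691))/1.661325=7.630705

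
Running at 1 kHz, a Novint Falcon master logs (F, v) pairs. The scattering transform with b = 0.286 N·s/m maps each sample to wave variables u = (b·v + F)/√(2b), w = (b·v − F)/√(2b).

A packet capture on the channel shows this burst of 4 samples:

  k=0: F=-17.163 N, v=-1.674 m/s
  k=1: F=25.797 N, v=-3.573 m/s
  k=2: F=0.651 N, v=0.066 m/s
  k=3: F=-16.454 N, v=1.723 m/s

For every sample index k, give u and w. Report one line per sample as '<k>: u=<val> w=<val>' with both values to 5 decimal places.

k=0: b·v=0.286×(-1.674)=-0.47876; √(2b)=0.75631; u=(-0.47876+(-17.163))/0.75631=-23.32620, w=(-0.47876−(-17.163))/0.75631=22.06014
k=1: b·v=0.286×(-3.573)=-1.02188; √(2b)=0.75631; u=(-1.02188+25.797)/0.75631=32.75803, w=(-1.02188−25.797)/0.75631=-35.46032
k=2: b·v=0.286×0.066=0.01888; √(2b)=0.75631; u=(0.01888+0.651)/0.75631=0.88572, w=(0.01888−0.651)/0.75631=-0.83580
k=3: b·v=0.286×1.723=0.49278; √(2b)=0.75631; u=(0.49278+(-16.454))/0.75631=-21.10416, w=(0.49278−(-16.454))/0.75631=22.40728

0: u=-23.32620 w=22.06014
1: u=32.75803 w=-35.46032
2: u=0.88572 w=-0.83580
3: u=-21.10416 w=22.40728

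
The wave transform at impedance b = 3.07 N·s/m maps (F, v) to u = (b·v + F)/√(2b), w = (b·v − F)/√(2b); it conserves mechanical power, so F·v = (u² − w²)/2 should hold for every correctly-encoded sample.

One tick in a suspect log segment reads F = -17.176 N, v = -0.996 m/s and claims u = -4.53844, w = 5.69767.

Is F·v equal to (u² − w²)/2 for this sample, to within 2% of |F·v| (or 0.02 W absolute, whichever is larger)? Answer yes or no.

no

F·v = (-17.176)×(-0.996) = 17.1073 W.
(u² − w²)/2 = (20.5974 − 32.4634)/2 = -5.9330 W.
|Δ| = 23.0403;  2% of max(1, |F·v|) = 0.3421.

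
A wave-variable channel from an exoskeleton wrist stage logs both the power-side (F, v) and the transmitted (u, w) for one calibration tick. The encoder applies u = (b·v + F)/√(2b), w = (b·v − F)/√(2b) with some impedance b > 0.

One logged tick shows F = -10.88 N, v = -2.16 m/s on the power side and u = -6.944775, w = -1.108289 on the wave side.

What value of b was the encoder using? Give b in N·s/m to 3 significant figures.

b = 6.95 N·s/m

u + w = -8.053064;  u + w = √(2b)·v, so √(2b) = -8.053064/(-2.16) = 3.728270.
b = (√(2b))²/2 = 13.900000/2 = 6.950000.
(Check via u − w = 2F/√(2b): u − w = -5.836486, 2F/√(2b) = -5.836487.)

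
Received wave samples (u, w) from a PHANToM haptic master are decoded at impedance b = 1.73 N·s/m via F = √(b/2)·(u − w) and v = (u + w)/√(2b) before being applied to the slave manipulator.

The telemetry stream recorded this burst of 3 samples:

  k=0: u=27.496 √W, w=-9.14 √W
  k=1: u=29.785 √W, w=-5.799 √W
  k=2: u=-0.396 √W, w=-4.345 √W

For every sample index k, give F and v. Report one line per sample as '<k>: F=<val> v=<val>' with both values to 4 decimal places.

k=0: u−w=36.6360, u+w=18.3560; √(b/2)=0.9301, √(2b)=1.8601; F=0.9301×36.636=34.0734, v=18.3560/1.8601=9.8682
k=1: u−w=35.5840, u+w=23.9860; √(b/2)=0.9301, √(2b)=1.8601; F=0.9301×35.584=33.0950, v=23.9860/1.8601=12.8950
k=2: u−w=3.9490, u+w=-4.7410; √(b/2)=0.9301, √(2b)=1.8601; F=0.9301×3.949=3.6728, v=-4.7410/1.8601=-2.5488

0: F=34.0734 v=9.8682
1: F=33.0950 v=12.8950
2: F=3.6728 v=-2.5488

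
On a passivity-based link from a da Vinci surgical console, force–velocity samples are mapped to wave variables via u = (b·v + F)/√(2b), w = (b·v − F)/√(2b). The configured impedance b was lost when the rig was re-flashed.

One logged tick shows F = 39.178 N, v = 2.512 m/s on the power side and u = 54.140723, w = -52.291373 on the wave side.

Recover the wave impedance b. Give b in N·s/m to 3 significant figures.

u + w = 1.849350;  u + w = √(2b)·v, so √(2b) = 1.849350/2.512 = 0.736206.
b = (√(2b))²/2 = 0.542000/2 = 0.271000.
(Check via u − w = 2F/√(2b): u − w = 106.432096, 2F/√(2b) = 106.432137.)

b = 0.271 N·s/m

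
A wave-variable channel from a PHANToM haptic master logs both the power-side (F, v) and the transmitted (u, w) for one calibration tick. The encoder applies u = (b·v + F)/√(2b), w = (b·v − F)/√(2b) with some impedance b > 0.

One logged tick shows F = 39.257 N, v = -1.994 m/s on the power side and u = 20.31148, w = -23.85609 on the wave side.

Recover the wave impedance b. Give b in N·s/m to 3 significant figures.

u + w = -3.54461;  u + w = √(2b)·v, so √(2b) = -3.54461/(-1.994) = 1.77764.
b = (√(2b))²/2 = 3.16000/2 = 1.58000.
(Check via u − w = 2F/√(2b): u − w = 44.16757, 2F/√(2b) = 44.16760.)

b = 1.58 N·s/m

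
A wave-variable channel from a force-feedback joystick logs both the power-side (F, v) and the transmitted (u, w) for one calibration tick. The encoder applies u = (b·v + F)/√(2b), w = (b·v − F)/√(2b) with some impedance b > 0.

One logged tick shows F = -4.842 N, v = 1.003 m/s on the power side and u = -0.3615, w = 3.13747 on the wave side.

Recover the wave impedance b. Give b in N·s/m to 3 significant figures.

b = 3.83 N·s/m

u + w = 2.77597;  u + w = √(2b)·v, so √(2b) = 2.77597/1.003 = 2.76767.
b = (√(2b))²/2 = 7.65998/2 = 3.82999.
(Check via u − w = 2F/√(2b): u − w = -3.49897, 2F/√(2b) = -3.49898.)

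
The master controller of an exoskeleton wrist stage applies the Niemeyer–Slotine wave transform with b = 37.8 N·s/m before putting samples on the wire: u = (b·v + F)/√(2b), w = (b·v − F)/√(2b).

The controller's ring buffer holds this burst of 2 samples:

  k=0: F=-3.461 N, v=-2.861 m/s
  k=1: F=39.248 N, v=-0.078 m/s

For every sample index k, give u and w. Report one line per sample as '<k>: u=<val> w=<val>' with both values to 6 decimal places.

0: u=-12.836001 w=-12.039896
1: u=4.174851 w=-4.853047

k=0: b·v=37.8×(-2.861)=-108.145800; √(2b)=8.694826; u=(-108.145800+(-3.461))/8.694826=-12.836001, w=(-108.145800−(-3.461))/8.694826=-12.039896
k=1: b·v=37.8×(-0.078)=-2.948400; √(2b)=8.694826; u=(-2.948400+39.248)/8.694826=4.174851, w=(-2.948400−39.248)/8.694826=-4.853047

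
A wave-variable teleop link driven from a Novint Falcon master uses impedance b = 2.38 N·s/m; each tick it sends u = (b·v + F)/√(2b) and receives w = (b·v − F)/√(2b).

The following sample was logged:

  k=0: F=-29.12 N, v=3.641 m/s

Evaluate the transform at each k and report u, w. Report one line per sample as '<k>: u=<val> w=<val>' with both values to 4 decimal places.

0: u=-9.3753 w=17.3190

k=0: b·v=2.38×3.641=8.6656; √(2b)=2.1817; u=(8.6656+(-29.12))/2.1817=-9.3753, w=(8.6656−(-29.12))/2.1817=17.3190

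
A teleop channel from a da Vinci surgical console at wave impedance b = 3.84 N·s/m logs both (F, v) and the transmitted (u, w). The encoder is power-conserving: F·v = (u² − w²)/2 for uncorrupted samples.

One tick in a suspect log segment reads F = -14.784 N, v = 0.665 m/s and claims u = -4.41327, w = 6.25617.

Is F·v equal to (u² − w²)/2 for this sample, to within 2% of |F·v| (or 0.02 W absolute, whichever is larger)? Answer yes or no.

F·v = (-14.784)×0.665 = -9.8314 W.
(u² − w²)/2 = (19.4770 − 39.1397)/2 = -9.8314 W.
|Δ| = 0.0000;  2% of max(1, |F·v|) = 0.1966.

yes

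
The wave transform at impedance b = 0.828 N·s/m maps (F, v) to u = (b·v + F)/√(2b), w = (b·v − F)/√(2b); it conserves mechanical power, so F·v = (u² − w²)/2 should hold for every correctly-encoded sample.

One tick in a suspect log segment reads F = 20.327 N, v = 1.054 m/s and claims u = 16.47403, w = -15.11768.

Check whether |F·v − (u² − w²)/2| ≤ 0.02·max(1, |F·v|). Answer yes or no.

yes

F·v = 20.327×1.054 = 21.42466 W.
(u² − w²)/2 = (271.39366 − 228.54425)/2 = 21.42471 W.
|Δ| = 0.00005;  2% of max(1, |F·v|) = 0.42849.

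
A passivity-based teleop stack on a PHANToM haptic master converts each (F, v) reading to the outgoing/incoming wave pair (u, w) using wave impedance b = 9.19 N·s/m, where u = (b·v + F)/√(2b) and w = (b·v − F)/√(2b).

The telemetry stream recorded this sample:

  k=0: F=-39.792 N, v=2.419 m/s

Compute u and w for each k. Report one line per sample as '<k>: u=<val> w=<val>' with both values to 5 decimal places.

k=0: b·v=9.19×2.419=22.23061; √(2b)=4.28719; u=(22.23061+(-39.792))/4.28719=-4.09625, w=(22.23061−(-39.792))/4.28719=14.46696

0: u=-4.09625 w=14.46696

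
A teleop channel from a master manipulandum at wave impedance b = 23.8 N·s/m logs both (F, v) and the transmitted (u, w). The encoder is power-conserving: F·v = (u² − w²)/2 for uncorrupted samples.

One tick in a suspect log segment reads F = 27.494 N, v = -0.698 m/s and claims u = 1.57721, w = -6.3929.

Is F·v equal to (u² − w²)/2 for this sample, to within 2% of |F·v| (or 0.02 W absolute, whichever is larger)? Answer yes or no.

yes

F·v = 27.494×(-0.698) = -19.19081 W.
(u² − w²)/2 = (2.48759 − 40.86917)/2 = -19.19079 W.
|Δ| = 0.00002;  2% of max(1, |F·v|) = 0.38382.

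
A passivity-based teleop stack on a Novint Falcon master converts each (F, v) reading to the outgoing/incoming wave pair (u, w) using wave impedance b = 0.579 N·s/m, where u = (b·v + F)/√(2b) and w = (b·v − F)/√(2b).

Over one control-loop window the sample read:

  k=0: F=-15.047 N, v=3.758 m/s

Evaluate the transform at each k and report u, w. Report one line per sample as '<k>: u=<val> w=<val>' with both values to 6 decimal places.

k=0: b·v=0.579×3.758=2.175882; √(2b)=1.076104; u=(2.175882+(-15.047))/1.076104=-11.960849, w=(2.175882−(-15.047))/1.076104=16.004848

0: u=-11.960849 w=16.004848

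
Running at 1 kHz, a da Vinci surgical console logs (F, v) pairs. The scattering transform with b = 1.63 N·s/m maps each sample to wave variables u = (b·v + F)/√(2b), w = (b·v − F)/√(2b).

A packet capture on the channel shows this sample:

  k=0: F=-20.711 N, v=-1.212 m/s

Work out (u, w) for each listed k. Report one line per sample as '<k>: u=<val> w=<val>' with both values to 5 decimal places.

k=0: b·v=1.63×(-1.212)=-1.97556; √(2b)=1.80555; u=(-1.97556+(-20.711))/1.80555=-12.56492, w=(-1.97556−(-20.711))/1.80555=10.37660

0: u=-12.56492 w=10.37660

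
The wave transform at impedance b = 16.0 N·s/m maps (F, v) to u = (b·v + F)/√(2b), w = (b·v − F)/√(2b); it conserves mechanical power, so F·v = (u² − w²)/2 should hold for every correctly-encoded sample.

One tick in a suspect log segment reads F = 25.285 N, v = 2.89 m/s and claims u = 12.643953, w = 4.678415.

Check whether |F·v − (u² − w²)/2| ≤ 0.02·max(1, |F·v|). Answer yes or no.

no

F·v = 25.285×2.89 = 73.073650 W.
(u² − w²)/2 = (159.869547 − 21.887567)/2 = 68.990990 W.
|Δ| = 4.082660;  2% of max(1, |F·v|) = 1.461473.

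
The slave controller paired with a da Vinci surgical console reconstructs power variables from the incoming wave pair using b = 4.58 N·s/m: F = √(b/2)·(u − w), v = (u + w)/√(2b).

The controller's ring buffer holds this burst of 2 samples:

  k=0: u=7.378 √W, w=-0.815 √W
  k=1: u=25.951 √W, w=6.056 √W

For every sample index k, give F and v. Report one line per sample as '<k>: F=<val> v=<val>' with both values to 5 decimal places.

k=0: u−w=8.19300, u+w=6.56300; √(b/2)=1.51327, √(2b)=3.02655; F=1.51327×8.193=12.39826, v=6.56300/3.02655=2.16848
k=1: u−w=19.89500, u+w=32.00700; √(b/2)=1.51327, √(2b)=3.02655; F=1.51327×19.895=30.10660, v=32.00700/3.02655=10.57541

0: F=12.39826 v=2.16848
1: F=30.10660 v=10.57541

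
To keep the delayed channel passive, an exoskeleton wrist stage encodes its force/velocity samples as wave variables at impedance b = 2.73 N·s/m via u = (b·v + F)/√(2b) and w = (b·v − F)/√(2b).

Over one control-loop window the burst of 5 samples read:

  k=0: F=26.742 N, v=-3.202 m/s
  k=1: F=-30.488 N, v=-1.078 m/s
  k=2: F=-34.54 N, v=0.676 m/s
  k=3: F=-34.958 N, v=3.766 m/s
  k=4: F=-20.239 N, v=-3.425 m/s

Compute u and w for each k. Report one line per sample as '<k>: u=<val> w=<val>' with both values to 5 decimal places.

0: u=7.70352 w=-15.18552
1: u=-14.30712 w=11.78820
2: u=-13.99196 w=15.57155
3: u=-10.56070 w=19.36058
4: u=-12.66303 w=4.65995

k=0: b·v=2.73×(-3.202)=-8.74146; √(2b)=2.33666; u=(-8.74146+26.742)/2.33666=7.70352, w=(-8.74146−26.742)/2.33666=-15.18552
k=1: b·v=2.73×(-1.078)=-2.94294; √(2b)=2.33666; u=(-2.94294+(-30.488))/2.33666=-14.30712, w=(-2.94294−(-30.488))/2.33666=11.78820
k=2: b·v=2.73×0.676=1.84548; √(2b)=2.33666; u=(1.84548+(-34.54))/2.33666=-13.99196, w=(1.84548−(-34.54))/2.33666=15.57155
k=3: b·v=2.73×3.766=10.28118; √(2b)=2.33666; u=(10.28118+(-34.958))/2.33666=-10.56070, w=(10.28118−(-34.958))/2.33666=19.36058
k=4: b·v=2.73×(-3.425)=-9.35025; √(2b)=2.33666; u=(-9.35025+(-20.239))/2.33666=-12.66303, w=(-9.35025−(-20.239))/2.33666=4.65995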